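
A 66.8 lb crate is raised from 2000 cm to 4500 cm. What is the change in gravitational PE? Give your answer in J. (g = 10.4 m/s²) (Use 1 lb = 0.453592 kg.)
Convert to SI: m = 30.2999 kg, Δh = 25.0 m
ΔPE = mgΔh = (30.2999)(10.4)(25.0) = 7878 J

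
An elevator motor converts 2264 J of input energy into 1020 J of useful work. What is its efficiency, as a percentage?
η = W_out/W_in = 1020/2264 = 45.05%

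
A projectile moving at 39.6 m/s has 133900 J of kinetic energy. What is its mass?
m = 2·KE/v² = 2·133900/(39.6)² = 170.8 kg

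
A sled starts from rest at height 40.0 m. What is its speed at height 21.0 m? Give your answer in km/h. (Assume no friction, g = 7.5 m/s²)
mgh₁ = mgh₂ + ½mv² ⇒ v = √(2g(h₁−h₂)) = √(2·7.5·19.0) = 16.8819 m/s = 60.77 km/h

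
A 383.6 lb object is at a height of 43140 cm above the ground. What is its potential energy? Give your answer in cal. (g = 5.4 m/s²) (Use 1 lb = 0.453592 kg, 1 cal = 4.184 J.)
Convert to SI: m = 173.998 kg, h = 431.4 m
PE = mgh = (173.998)(5.4)(431.4) = 405339 J = 96880 cal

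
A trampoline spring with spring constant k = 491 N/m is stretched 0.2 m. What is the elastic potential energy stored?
PE = ½kx² = ½(491)(0.2)² = 9.82 J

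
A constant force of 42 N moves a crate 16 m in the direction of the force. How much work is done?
W = F·d = (42)(16) = 672.0 J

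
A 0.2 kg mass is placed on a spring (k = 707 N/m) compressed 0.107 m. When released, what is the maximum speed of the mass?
½kx² = ½mv² ⇒ v = x√(k/m) = (0.107)√(707/0.2) = 6.362 m/s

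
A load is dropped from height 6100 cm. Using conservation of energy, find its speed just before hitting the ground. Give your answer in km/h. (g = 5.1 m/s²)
Convert to SI: h = 61.0 m
mgh = ½mv² ⇒ v = √(2gh) = √(2·5.1·61.0) = 24.9439 m/s = 89.8 km/h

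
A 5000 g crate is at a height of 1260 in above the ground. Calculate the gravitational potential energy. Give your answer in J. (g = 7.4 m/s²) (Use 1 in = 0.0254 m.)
Convert to SI: m = 5.0 kg, h = 32.004 m
PE = mgh = (5.0)(7.4)(32.004) = 1184 J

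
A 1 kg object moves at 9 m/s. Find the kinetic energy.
KE = ½mv² = ½(1)(9)² = 40.5 J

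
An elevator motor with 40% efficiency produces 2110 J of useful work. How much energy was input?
W_in = W_out/η = 2110/0.4 = 5275 J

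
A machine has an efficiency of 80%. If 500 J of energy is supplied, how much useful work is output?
W_out = η·W_in = 0.8·500 = 400.0 J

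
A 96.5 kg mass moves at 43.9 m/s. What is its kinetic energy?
KE = ½mv² = ½(96.5)(43.9)² = 92990 J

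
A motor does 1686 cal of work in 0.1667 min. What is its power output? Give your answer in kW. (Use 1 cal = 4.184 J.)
Convert to SI: W = 7054.22 J, t = 10.002 s
P = W/t = 7054.22/10.002 = 705.281 W = 0.7053 kW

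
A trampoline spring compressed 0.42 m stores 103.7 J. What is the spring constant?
k = 2·PE/x² = 2·103.7/(0.42)² = 1176 N/m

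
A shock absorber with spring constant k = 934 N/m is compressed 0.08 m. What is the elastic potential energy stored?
PE = ½kx² = ½(934)(0.08)² = 2.989 J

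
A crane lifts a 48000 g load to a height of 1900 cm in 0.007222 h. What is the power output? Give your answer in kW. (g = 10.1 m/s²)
Convert to SI: m = 48.0 kg, h = 19.0 m, t = 25.9992 s
P = mgh/t = (48.0)(10.1)(19.0)/25.9992 = 354.288 W = 0.3543 kW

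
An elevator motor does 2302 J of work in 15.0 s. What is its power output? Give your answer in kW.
P = W/t = 2302.0/15.0 = 153.467 W = 0.1535 kW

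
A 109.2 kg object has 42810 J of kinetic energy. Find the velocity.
v = √(2·KE/m) = √(2·42810/109.2) = 28.0 m/s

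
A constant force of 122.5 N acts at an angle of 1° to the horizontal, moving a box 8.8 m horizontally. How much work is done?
W = F·d·cosθ = (122.5)(8.8)cos(1°) = 1078 J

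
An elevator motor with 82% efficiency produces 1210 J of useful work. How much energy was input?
W_in = W_out/η = 1210/0.82 = 1476 J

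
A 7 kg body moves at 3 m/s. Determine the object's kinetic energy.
KE = ½mv² = ½(7)(3)² = 31.5 J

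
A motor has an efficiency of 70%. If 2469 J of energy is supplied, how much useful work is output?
W_out = η·W_in = 0.7·2469 = 1728.3 J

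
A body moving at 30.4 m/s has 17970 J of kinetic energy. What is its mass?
m = 2·KE/v² = 2·17970/(30.4)² = 38.89 kg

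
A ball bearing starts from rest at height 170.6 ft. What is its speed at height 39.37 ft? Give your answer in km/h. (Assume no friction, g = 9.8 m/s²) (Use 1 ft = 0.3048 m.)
Convert to SI: h₁−h₂ = 39.9989 m
mgh₁ = mgh₂ + ½mv² ⇒ v = √(2g(h₁−h₂)) = √(2·9.8·39.9989) = 27.9996 m/s = 100.8 km/h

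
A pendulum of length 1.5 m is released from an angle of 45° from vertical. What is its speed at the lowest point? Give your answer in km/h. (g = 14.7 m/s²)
h = L(1 − cosθ) = 1.5(1 − cos45°) = 0.43934 m
v = √(2gh) = √(2·14.7·0.43934) = 3.59397 m/s = 12.94 km/h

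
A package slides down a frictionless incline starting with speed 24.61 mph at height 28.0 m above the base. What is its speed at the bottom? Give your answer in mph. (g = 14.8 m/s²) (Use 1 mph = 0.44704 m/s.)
Convert to SI: v₀ = 11.0017 m/s, h = 28.0 m
½mv₀² + mgh = ½mv² ⇒ v = √(v₀² + 2gh) = √(11.0017² + 2·14.8·28.0) = 30.8194 m/s = 68.94 mph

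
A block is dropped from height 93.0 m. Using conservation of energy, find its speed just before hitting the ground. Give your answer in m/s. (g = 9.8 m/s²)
mgh = ½mv² ⇒ v = √(2gh) = √(2·9.8·93.0) = 42.69 m/s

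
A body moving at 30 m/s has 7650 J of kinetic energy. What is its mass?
m = 2·KE/v² = 2·7650/(30)² = 17.0 kg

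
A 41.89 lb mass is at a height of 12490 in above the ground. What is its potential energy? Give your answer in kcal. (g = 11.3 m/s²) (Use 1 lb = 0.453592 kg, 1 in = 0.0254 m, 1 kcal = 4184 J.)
Convert to SI: m = 19.001 kg, h = 317.246 m
PE = mgh = (19.001)(11.3)(317.246) = 68116.2 J = 16.28 kcal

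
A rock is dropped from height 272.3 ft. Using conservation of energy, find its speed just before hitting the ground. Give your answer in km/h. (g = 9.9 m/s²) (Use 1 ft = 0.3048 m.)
Convert to SI: h = 82.997 m
mgh = ½mv² ⇒ v = √(2gh) = √(2·9.9·82.997) = 40.5381 m/s = 145.9 km/h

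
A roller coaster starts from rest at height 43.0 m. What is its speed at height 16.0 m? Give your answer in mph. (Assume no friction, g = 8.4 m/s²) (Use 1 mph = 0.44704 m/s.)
mgh₁ = mgh₂ + ½mv² ⇒ v = √(2g(h₁−h₂)) = √(2·8.4·27.0) = 21.2979 m/s = 47.64 mph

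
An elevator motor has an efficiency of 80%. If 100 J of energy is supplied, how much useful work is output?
W_out = η·W_in = 0.8·100 = 80.0 J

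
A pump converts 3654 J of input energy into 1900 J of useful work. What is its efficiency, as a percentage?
η = W_out/W_in = 1900/3654 = 52.0%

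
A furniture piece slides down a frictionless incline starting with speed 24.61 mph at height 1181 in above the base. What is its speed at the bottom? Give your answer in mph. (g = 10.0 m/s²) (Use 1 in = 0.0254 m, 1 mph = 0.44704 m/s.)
Convert to SI: v₀ = 11.0017 m/s, h = 29.9974 m
½mv₀² + mgh = ½mv² ⇒ v = √(v₀² + 2gh) = √(11.0017² + 2·10.0·29.9974) = 26.8512 m/s = 60.06 mph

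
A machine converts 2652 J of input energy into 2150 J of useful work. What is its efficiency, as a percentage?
η = W_out/W_in = 2150/2652 = 81.07%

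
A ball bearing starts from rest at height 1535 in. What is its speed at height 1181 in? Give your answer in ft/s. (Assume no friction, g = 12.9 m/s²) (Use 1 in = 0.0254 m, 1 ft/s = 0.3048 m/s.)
Convert to SI: h₁−h₂ = 8.9916 m
mgh₁ = mgh₂ + ½mv² ⇒ v = √(2g(h₁−h₂)) = √(2·12.9·8.9916) = 15.231 m/s = 49.97 ft/s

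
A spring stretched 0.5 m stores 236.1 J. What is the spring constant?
k = 2·PE/x² = 2·236.1/(0.5)² = 1889 N/m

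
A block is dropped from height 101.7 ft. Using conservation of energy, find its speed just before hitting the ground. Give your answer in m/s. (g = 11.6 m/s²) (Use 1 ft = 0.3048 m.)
Convert to SI: h = 30.9982 m
mgh = ½mv² ⇒ v = √(2gh) = √(2·11.6·30.9982) = 26.82 m/s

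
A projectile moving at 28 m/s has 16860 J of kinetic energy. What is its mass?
m = 2·KE/v² = 2·16860/(28)² = 43.01 kg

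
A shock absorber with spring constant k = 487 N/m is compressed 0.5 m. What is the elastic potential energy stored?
PE = ½kx² = ½(487)(0.5)² = 60.88 J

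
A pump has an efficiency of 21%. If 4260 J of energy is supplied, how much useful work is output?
W_out = η·W_in = 0.21·4260 = 894.6 J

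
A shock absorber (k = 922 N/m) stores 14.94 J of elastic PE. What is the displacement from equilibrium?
x = √(2·PE/k) = √(2·14.94/922) = 0.18 m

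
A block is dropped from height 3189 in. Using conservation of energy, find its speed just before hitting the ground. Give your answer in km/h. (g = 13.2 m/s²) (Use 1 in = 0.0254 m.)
Convert to SI: h = 81.0006 m
mgh = ½mv² ⇒ v = √(2gh) = √(2·13.2·81.0006) = 46.243 m/s = 166.5 km/h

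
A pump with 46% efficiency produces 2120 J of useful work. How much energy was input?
W_in = W_out/η = 2120/0.46 = 4609 J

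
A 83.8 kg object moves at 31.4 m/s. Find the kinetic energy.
KE = ½mv² = ½(83.8)(31.4)² = 41310 J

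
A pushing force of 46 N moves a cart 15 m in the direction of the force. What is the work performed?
W = F·d = (46)(15) = 690.0 J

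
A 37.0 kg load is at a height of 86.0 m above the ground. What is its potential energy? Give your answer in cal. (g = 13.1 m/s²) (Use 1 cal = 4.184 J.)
PE = mgh = (37.0)(13.1)(86.0) = 41684.2 J = 9963 cal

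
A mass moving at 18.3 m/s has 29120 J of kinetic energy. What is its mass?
m = 2·KE/v² = 2·29120/(18.3)² = 173.9 kg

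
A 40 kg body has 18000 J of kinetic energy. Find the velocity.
v = √(2·KE/m) = √(2·18000/40) = 30.0 m/s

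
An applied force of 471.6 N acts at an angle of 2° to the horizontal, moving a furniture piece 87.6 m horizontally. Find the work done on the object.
W = F·d·cosθ = (471.6)(87.6)cos(2°) = 41290 J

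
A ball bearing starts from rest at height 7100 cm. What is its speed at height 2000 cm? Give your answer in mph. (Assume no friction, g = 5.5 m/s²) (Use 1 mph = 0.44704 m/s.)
Convert to SI: h₁−h₂ = 51.0 m
mgh₁ = mgh₂ + ½mv² ⇒ v = √(2g(h₁−h₂)) = √(2·5.5·51.0) = 23.6854 m/s = 52.98 mph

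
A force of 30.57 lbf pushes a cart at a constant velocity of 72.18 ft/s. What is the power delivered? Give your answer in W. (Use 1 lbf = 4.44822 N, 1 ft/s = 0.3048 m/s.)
Convert to SI: F = 135.982 N, v = 22.0005 m/s
P = Fv = (135.982)(22.0005) = 2992 W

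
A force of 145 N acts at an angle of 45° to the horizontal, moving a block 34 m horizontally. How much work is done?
W = F·d·cosθ = (145)(34)cos(45°) = 3486 J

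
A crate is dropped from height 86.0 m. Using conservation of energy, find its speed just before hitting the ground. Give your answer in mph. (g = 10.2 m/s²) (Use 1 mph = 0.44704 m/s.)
mgh = ½mv² ⇒ v = √(2gh) = √(2·10.2·86.0) = 41.8856 m/s = 93.7 mph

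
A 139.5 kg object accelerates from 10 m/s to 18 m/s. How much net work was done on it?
W = ΔKE = ½m(v₂² − v₁²) = ½(139.5)(18² − 10²) = 15624.0 J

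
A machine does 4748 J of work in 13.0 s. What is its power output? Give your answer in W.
P = W/t = 4748.0/13.0 = 365.2 W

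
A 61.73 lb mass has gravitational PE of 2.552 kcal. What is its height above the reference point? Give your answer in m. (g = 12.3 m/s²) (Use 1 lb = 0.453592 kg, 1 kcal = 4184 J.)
Convert to SI: m = 28.0002 kg, PE = 10677.6 J
h = PE/(mg) = 10677.6/(28.0002·12.3) = 31.0 m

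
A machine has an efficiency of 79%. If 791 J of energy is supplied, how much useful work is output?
W_out = η·W_in = 0.79·791 = 624.89 J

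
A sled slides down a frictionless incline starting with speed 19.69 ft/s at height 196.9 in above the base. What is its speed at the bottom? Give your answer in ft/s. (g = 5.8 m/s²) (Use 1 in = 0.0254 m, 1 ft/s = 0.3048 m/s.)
Convert to SI: v₀ = 6.00151 m/s, h = 5.00126 m
½mv₀² + mgh = ½mv² ⇒ v = √(v₀² + 2gh) = √(6.00151² + 2·5.8·5.00126) = 9.69705 m/s = 31.81 ft/s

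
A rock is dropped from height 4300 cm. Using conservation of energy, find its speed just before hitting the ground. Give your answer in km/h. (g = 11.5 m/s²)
Convert to SI: h = 43.0 m
mgh = ½mv² ⇒ v = √(2gh) = √(2·11.5·43.0) = 31.4484 m/s = 113.2 km/h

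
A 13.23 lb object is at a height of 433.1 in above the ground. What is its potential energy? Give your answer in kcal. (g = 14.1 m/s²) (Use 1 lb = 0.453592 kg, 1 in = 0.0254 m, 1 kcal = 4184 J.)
Convert to SI: m = 6.00102 kg, h = 11.0007 m
PE = mgh = (6.00102)(14.1)(11.0007) = 930.821 J = 0.2225 kcal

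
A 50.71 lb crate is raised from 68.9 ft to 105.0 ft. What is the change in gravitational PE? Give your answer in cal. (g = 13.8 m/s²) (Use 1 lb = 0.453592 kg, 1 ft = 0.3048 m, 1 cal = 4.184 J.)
Convert to SI: m = 23.0017 kg, Δh = 11.0033 m
ΔPE = mgΔh = (23.0017)(13.8)(11.0033) = 3492.69 J = 834.8 cal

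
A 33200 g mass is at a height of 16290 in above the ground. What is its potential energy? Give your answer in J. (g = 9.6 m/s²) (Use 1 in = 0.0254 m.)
Convert to SI: m = 33.2 kg, h = 413.766 m
PE = mgh = (33.2)(9.6)(413.766) = 131900 J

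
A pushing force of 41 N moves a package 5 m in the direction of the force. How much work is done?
W = F·d = (41)(5) = 205.0 J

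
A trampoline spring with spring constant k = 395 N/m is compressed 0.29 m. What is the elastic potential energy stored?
PE = ½kx² = ½(395)(0.29)² = 16.61 J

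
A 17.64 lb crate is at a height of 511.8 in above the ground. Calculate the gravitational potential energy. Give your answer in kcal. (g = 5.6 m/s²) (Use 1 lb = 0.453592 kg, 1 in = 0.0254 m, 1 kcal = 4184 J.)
Convert to SI: m = 8.00136 kg, h = 12.9997 m
PE = mgh = (8.00136)(5.6)(12.9997) = 582.487 J = 0.1392 kcal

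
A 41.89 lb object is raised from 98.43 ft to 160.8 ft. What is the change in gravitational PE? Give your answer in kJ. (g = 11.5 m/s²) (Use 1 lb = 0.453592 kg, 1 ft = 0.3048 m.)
Convert to SI: m = 19.001 kg, Δh = 19.0104 m
ΔPE = mgΔh = (19.001)(11.5)(19.0104) = 4153.98 J = 4.154 kJ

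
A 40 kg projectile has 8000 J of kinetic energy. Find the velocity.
v = √(2·KE/m) = √(2·8000/40) = 20.0 m/s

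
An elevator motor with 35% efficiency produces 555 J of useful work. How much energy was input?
W_in = W_out/η = 555/0.35 = 1586 J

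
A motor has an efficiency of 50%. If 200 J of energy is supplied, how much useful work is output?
W_out = η·W_in = 0.5·200 = 100.0 J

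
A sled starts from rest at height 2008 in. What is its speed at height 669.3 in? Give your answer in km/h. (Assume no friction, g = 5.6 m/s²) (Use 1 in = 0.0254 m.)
Convert to SI: h₁−h₂ = 34.003 m
mgh₁ = mgh₂ + ½mv² ⇒ v = √(2g(h₁−h₂)) = √(2·5.6·34.003) = 19.515 m/s = 70.25 km/h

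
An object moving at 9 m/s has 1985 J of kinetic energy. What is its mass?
m = 2·KE/v² = 2·1985/(9)² = 49.01 kg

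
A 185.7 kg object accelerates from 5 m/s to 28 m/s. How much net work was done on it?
W = ΔKE = ½m(v₂² − v₁²) = ½(185.7)(28² − 5²) = 70473.15 J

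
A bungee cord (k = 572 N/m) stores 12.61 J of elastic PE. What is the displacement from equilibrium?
x = √(2·PE/k) = √(2·12.61/572) = 0.21 m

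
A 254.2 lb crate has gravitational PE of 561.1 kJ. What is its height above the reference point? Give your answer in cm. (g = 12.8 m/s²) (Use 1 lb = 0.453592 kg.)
Convert to SI: m = 115.303 kg, PE = 561100 J
h = PE/(mg) = 561100/(115.303·12.8) = 380.18 m = 38020 cm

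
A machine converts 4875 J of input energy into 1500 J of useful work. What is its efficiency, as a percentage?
η = W_out/W_in = 1500/4875 = 30.77%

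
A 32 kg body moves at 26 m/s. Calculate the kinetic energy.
KE = ½mv² = ½(32)(26)² = 10816.0 J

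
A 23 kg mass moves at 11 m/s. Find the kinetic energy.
KE = ½mv² = ½(23)(11)² = 1391.5 J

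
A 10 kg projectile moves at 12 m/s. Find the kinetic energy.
KE = ½mv² = ½(10)(12)² = 720.0 J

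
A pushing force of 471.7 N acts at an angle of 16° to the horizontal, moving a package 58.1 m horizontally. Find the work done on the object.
W = F·d·cosθ = (471.7)(58.1)cos(16°) = 26340 J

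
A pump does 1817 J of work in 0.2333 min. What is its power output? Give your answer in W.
Convert to SI: W = 1817.0 J, t = 13.998 s
P = W/t = 1817.0/13.998 = 129.8 W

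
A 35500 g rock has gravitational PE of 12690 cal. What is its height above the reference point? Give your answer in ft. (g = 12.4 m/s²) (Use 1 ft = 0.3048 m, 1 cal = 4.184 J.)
Convert to SI: m = 35.5 kg, PE = 53095.0 J
h = PE/(mg) = 53095.0/(35.5·12.4) = 120.616 m = 395.7 ft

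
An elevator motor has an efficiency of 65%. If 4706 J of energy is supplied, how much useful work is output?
W_out = η·W_in = 0.65·4706 = 3058.9 J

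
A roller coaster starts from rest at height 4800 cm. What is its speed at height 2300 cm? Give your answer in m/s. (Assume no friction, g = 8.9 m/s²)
Convert to SI: h₁−h₂ = 25.0 m
mgh₁ = mgh₂ + ½mv² ⇒ v = √(2g(h₁−h₂)) = √(2·8.9·25.0) = 21.1 m/s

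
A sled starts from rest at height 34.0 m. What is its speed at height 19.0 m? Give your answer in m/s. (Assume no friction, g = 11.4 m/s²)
mgh₁ = mgh₂ + ½mv² ⇒ v = √(2g(h₁−h₂)) = √(2·11.4·15.0) = 18.49 m/s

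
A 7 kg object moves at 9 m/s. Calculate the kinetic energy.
KE = ½mv² = ½(7)(9)² = 283.5 J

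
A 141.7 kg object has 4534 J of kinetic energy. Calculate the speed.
v = √(2·KE/m) = √(2·4534/141.7) = 8.0 m/s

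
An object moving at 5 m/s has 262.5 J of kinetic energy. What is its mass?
m = 2·KE/v² = 2·262.5/(5)² = 21.0 kg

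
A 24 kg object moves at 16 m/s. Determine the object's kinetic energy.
KE = ½mv² = ½(24)(16)² = 3072.0 J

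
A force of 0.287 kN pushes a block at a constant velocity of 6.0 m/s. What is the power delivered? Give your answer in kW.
Convert to SI: F = 287.0 N, v = 6.0 m/s
P = Fv = (287.0)(6.0) = 1722.0 W = 1.722 kW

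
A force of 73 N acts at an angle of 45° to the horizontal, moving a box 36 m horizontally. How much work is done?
W = F·d·cosθ = (73)(36)cos(45°) = 1858 J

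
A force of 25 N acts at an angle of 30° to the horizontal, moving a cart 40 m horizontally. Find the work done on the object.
W = F·d·cosθ = (25)(40)cos(30°) = 866.0 J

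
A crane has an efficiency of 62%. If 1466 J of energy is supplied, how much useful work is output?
W_out = η·W_in = 0.62·1466 = 908.92 J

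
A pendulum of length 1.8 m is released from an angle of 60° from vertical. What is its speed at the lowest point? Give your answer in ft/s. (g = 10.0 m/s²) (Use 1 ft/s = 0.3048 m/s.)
h = L(1 − cosθ) = 1.8(1 − cos60°) = 0.9 m
v = √(2gh) = √(2·10.0·0.9) = 4.24264 m/s = 13.92 ft/s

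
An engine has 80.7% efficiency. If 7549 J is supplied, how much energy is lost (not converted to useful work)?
W_lost = W_in(1 − η) = 7549·(1 − 0.807) = 1457 J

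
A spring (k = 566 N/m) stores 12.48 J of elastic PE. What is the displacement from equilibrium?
x = √(2·PE/k) = √(2·12.48/566) = 0.21 m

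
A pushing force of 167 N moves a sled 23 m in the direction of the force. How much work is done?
W = F·d = (167)(23) = 3841 J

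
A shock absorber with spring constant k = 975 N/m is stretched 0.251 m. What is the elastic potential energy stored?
PE = ½kx² = ½(975)(0.251)² = 30.71 J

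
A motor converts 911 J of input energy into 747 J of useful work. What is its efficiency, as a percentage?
η = W_out/W_in = 747/911 = 82.0%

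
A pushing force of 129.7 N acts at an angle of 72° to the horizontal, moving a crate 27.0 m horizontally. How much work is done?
W = F·d·cosθ = (129.7)(27.0)cos(72°) = 1082 J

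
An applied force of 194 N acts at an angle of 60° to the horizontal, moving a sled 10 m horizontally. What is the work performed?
W = F·d·cosθ = (194)(10)cos(60°) = 970.0 J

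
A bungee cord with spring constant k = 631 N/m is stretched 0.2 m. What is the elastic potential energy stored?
PE = ½kx² = ½(631)(0.2)² = 12.62 J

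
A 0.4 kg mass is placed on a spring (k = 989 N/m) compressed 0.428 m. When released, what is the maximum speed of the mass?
½kx² = ½mv² ⇒ v = x√(k/m) = (0.428)√(989/0.4) = 21.28 m/s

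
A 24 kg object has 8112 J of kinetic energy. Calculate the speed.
v = √(2·KE/m) = √(2·8112/24) = 26.0 m/s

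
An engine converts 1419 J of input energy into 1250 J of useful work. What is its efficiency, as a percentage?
η = W_out/W_in = 1250/1419 = 88.09%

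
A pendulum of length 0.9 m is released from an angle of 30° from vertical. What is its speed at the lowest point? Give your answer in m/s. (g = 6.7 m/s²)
h = L(1 − cosθ) = 0.9(1 − cos30°) = 0.120577 m
v = √(2gh) = √(2·6.7·0.120577) = 1.271 m/s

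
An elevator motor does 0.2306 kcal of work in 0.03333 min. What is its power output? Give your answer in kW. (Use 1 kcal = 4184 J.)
Convert to SI: W = 964.83 J, t = 1.9998 s
P = W/t = 964.83/1.9998 = 482.463 W = 0.4825 kW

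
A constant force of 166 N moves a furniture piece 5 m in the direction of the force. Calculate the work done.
W = F·d = (166)(5) = 830.0 J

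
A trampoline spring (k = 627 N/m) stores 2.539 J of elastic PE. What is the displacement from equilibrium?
x = √(2·PE/k) = √(2·2.539/627) = 0.08999 m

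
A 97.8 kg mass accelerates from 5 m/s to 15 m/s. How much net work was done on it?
W = ΔKE = ½m(v₂² − v₁²) = ½(97.8)(15² − 5²) = 9780.0 J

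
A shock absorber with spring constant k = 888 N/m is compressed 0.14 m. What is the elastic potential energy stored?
PE = ½kx² = ½(888)(0.14)² = 8.702 J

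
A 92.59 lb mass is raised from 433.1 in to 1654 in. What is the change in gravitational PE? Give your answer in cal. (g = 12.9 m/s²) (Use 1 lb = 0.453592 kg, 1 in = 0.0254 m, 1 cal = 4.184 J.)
Convert to SI: m = 41.9981 kg, Δh = 31.0109 m
ΔPE = mgΔh = (41.9981)(12.9)(31.0109) = 16800.9 J = 4016 cal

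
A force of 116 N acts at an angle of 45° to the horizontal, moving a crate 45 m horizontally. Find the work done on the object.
W = F·d·cosθ = (116)(45)cos(45°) = 3691 J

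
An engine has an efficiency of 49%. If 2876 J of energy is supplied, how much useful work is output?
W_out = η·W_in = 0.49·2876 = 1409.24 J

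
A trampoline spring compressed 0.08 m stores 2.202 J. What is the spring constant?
k = 2·PE/x² = 2·2.202/(0.08)² = 688.1 N/m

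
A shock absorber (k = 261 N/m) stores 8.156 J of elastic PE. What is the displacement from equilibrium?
x = √(2·PE/k) = √(2·8.156/261) = 0.25 m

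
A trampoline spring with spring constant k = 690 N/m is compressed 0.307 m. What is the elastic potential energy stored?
PE = ½kx² = ½(690)(0.307)² = 32.52 J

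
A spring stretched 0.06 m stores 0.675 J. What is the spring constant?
k = 2·PE/x² = 2·0.675/(0.06)² = 375.0 N/m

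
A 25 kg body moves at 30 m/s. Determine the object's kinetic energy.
KE = ½mv² = ½(25)(30)² = 11250.0 J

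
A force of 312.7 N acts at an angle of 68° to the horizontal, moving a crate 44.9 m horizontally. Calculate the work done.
W = F·d·cosθ = (312.7)(44.9)cos(68°) = 5260 J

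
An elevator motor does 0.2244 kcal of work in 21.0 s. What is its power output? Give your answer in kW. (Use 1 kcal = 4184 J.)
Convert to SI: W = 938.89 J, t = 21.0 s
P = W/t = 938.89/21.0 = 44.709 W = 0.04471 kW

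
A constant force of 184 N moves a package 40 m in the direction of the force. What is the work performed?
W = F·d = (184)(40) = 7360 J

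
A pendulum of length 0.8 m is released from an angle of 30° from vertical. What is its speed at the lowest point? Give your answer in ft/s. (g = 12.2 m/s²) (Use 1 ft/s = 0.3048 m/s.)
h = L(1 − cosθ) = 0.8(1 − cos30°) = 0.10718 m
v = √(2gh) = √(2·12.2·0.10718) = 1.61715 m/s = 5.306 ft/s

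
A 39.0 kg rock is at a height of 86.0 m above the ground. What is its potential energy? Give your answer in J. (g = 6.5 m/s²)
PE = mgh = (39.0)(6.5)(86.0) = 21800 J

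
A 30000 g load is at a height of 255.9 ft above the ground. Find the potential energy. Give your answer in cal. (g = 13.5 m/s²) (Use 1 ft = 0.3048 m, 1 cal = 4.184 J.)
Convert to SI: m = 30.0 kg, h = 77.9983 m
PE = mgh = (30.0)(13.5)(77.9983) = 31589.3 J = 7550 cal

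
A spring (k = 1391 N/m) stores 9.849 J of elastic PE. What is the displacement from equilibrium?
x = √(2·PE/k) = √(2·9.849/1391) = 0.119 m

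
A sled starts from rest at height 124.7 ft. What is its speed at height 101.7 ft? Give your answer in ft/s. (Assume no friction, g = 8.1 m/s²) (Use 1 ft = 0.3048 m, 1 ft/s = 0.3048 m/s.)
Convert to SI: h₁−h₂ = 7.0104 m
mgh₁ = mgh₂ + ½mv² ⇒ v = √(2g(h₁−h₂)) = √(2·8.1·7.0104) = 10.6569 m/s = 34.96 ft/s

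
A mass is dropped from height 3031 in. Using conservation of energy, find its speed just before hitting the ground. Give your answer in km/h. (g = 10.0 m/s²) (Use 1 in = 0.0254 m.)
Convert to SI: h = 76.9874 m
mgh = ½mv² ⇒ v = √(2gh) = √(2·10.0·76.9874) = 39.2396 m/s = 141.3 km/h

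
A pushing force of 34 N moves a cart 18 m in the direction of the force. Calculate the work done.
W = F·d = (34)(18) = 612.0 J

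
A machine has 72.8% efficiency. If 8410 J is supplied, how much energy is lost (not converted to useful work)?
W_lost = W_in(1 − η) = 8410·(1 − 0.728) = 2288 J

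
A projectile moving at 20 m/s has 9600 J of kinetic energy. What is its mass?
m = 2·KE/v² = 2·9600/(20)² = 48.0 kg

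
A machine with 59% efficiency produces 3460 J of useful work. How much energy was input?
W_in = W_out/η = 3460/0.59 = 5864 J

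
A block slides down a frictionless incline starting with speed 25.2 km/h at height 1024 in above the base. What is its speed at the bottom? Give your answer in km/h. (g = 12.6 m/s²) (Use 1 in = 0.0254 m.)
Convert to SI: v₀ = 7.0 m/s, h = 26.0096 m
½mv₀² + mgh = ½mv² ⇒ v = √(v₀² + 2gh) = √(7.0² + 2·12.6·26.0096) = 26.5413 m/s = 95.55 km/h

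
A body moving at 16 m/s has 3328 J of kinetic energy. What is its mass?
m = 2·KE/v² = 2·3328/(16)² = 26.0 kg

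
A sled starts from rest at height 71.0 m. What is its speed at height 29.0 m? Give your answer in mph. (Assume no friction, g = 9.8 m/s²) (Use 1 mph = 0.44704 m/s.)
mgh₁ = mgh₂ + ½mv² ⇒ v = √(2g(h₁−h₂)) = √(2·9.8·42.0) = 28.6915 m/s = 64.18 mph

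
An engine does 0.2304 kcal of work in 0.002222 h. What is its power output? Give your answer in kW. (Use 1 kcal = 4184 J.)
Convert to SI: W = 963.994 J, t = 7.9992 s
P = W/t = 963.994/7.9992 = 120.511 W = 0.1205 kW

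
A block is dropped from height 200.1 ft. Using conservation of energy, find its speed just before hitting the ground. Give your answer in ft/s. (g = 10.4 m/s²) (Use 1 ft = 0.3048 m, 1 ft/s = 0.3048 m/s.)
Convert to SI: h = 60.9905 m
mgh = ½mv² ⇒ v = √(2gh) = √(2·10.4·60.9905) = 35.6174 m/s = 116.9 ft/s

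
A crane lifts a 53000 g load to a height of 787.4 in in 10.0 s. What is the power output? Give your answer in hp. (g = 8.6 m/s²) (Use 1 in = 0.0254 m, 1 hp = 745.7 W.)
Convert to SI: m = 53.0 kg, h = 20.0 m, t = 10.0 s
P = mgh/t = (53.0)(8.6)(20.0)/10.0 = 911.598 W = 1.222 hp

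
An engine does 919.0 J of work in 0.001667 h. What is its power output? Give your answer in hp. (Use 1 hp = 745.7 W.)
Convert to SI: W = 919.0 J, t = 6.0012 s
P = W/t = 919.0/6.0012 = 153.136 W = 0.2054 hp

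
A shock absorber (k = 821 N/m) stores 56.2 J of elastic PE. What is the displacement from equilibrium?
x = √(2·PE/k) = √(2·56.2/821) = 0.37 m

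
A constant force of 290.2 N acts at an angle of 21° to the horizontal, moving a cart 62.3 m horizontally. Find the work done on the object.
W = F·d·cosθ = (290.2)(62.3)cos(21°) = 16880 J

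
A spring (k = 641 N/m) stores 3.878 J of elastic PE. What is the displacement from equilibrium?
x = √(2·PE/k) = √(2·3.878/641) = 0.11 m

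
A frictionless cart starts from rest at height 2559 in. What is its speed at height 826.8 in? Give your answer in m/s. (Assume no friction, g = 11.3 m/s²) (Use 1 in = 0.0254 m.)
Convert to SI: h₁−h₂ = 43.9979 m
mgh₁ = mgh₂ + ½mv² ⇒ v = √(2g(h₁−h₂)) = √(2·11.3·43.9979) = 31.53 m/s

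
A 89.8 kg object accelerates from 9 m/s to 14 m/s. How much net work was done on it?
W = ΔKE = ½m(v₂² − v₁²) = ½(89.8)(14² − 9²) = 5163.5 J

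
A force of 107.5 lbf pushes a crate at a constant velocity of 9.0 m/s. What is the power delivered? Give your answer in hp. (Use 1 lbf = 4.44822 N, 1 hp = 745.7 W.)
Convert to SI: F = 478.184 N, v = 9.0 m/s
P = Fv = (478.184)(9.0) = 4303.65 W = 5.771 hp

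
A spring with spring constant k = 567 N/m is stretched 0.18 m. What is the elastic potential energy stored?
PE = ½kx² = ½(567)(0.18)² = 9.185 J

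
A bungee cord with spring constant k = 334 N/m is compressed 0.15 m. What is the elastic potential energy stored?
PE = ½kx² = ½(334)(0.15)² = 3.758 J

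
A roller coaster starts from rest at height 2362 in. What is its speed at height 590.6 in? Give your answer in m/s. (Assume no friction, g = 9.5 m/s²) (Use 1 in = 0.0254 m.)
Convert to SI: h₁−h₂ = 44.9936 m
mgh₁ = mgh₂ + ½mv² ⇒ v = √(2g(h₁−h₂)) = √(2·9.5·44.9936) = 29.24 m/s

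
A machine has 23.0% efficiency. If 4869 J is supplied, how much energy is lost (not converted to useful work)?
W_lost = W_in(1 − η) = 4869·(1 − 0.23) = 3749 J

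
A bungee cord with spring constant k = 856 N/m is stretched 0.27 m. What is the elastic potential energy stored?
PE = ½kx² = ½(856)(0.27)² = 31.2 J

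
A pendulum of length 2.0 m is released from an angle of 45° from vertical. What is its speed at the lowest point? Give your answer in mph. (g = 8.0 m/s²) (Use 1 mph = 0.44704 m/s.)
h = L(1 − cosθ) = 2.0(1 − cos45°) = 0.585786 m
v = √(2gh) = √(2·8.0·0.585786) = 3.06147 m/s = 6.848 mph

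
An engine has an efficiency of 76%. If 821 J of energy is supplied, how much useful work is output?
W_out = η·W_in = 0.76·821 = 623.96 J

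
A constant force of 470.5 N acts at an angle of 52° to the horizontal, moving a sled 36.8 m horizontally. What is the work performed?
W = F·d·cosθ = (470.5)(36.8)cos(52°) = 10660 J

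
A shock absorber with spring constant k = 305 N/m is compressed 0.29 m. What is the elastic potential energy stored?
PE = ½kx² = ½(305)(0.29)² = 12.83 J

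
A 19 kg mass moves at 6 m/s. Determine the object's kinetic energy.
KE = ½mv² = ½(19)(6)² = 342.0 J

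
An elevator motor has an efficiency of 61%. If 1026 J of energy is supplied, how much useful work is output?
W_out = η·W_in = 0.61·1026 = 625.86 J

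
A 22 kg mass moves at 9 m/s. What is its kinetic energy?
KE = ½mv² = ½(22)(9)² = 891.0 J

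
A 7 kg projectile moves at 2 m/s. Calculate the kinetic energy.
KE = ½mv² = ½(7)(2)² = 14.0 J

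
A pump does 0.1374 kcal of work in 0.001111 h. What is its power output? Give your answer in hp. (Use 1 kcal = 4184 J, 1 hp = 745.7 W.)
Convert to SI: W = 574.882 J, t = 3.9996 s
P = W/t = 574.882/3.9996 = 143.735 W = 0.1928 hp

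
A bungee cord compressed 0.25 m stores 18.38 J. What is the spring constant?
k = 2·PE/x² = 2·18.38/(0.25)² = 588.2 N/m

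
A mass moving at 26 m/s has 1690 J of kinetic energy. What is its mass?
m = 2·KE/v² = 2·1690/(26)² = 5.0 kg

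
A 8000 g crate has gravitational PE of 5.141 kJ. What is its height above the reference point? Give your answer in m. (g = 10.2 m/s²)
Convert to SI: m = 8.0 kg, PE = 5141.0 J
h = PE/(mg) = 5141.0/(8.0·10.2) = 63.0 m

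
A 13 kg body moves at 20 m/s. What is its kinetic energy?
KE = ½mv² = ½(13)(20)² = 2600.0 J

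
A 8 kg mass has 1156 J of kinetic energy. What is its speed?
v = √(2·KE/m) = √(2·1156/8) = 17.0 m/s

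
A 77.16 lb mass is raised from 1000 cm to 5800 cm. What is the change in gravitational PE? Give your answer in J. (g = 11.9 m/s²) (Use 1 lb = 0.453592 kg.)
Convert to SI: m = 34.9992 kg, Δh = 48.0 m
ΔPE = mgΔh = (34.9992)(11.9)(48.0) = 19990 J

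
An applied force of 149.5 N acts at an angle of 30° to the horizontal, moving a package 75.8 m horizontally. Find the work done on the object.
W = F·d·cosθ = (149.5)(75.8)cos(30°) = 9814 J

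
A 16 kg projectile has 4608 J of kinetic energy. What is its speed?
v = √(2·KE/m) = √(2·4608/16) = 24.0 m/s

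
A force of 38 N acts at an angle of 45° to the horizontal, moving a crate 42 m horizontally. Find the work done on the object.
W = F·d·cosθ = (38)(42)cos(45°) = 1129 J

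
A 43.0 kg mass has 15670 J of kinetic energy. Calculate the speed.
v = √(2·KE/m) = √(2·15670/43.0) = 27.0 m/s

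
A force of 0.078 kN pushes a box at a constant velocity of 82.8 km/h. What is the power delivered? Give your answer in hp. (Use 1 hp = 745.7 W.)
Convert to SI: F = 78.0 N, v = 23.0 m/s
P = Fv = (78.0)(23.0) = 1794.0 W = 2.406 hp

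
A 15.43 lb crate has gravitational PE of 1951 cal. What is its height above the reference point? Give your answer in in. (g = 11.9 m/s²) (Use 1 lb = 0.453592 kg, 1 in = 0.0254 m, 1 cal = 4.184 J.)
Convert to SI: m = 6.99892 kg, PE = 8162.98 J
h = PE/(mg) = 8162.98/(6.99892·11.9) = 98.0101 m = 3859 in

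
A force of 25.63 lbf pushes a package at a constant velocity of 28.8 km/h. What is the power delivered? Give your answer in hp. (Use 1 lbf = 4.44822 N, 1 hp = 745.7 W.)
Convert to SI: F = 114.008 N, v = 8.0 m/s
P = Fv = (114.008)(8.0) = 912.063 W = 1.223 hp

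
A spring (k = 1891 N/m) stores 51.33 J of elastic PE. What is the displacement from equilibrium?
x = √(2·PE/k) = √(2·51.33/1891) = 0.233 m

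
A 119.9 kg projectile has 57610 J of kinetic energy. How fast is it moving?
v = √(2·KE/m) = √(2·57610/119.9) = 31.0 m/s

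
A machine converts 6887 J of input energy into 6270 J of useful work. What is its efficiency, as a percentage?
η = W_out/W_in = 6270/6887 = 91.04%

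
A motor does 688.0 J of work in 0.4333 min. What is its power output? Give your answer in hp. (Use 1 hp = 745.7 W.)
Convert to SI: W = 688.0 J, t = 25.998 s
P = W/t = 688.0/25.998 = 26.4636 W = 0.03549 hp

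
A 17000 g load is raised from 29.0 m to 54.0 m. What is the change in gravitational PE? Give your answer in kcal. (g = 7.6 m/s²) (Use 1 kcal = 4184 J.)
Convert to SI: m = 17.0 kg, Δh = 25.0 m
ΔPE = mgΔh = (17.0)(7.6)(25.0) = 3230.0 J = 0.772 kcal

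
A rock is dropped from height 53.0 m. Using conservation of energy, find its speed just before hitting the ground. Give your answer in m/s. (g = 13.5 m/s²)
mgh = ½mv² ⇒ v = √(2gh) = √(2·13.5·53.0) = 37.83 m/s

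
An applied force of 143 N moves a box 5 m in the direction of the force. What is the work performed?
W = F·d = (143)(5) = 715.0 J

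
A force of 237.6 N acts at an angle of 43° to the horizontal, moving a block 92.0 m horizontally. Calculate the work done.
W = F·d·cosθ = (237.6)(92.0)cos(43°) = 15990 J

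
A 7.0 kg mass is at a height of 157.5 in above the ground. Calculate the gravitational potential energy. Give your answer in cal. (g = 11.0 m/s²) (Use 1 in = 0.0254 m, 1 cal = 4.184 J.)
Convert to SI: m = 7.0 kg, h = 4.0005 m
PE = mgh = (7.0)(11.0)(4.0005) = 308.039 J = 73.62 cal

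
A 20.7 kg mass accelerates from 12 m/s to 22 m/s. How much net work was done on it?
W = ΔKE = ½m(v₂² − v₁²) = ½(20.7)(22² − 12²) = 3519.0 J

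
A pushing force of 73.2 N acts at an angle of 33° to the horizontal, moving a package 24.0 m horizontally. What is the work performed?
W = F·d·cosθ = (73.2)(24.0)cos(33°) = 1473 J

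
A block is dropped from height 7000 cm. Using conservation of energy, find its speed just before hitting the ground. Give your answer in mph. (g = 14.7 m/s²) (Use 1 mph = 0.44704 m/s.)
Convert to SI: h = 70.0 m
mgh = ½mv² ⇒ v = √(2gh) = √(2·14.7·70.0) = 45.3652 m/s = 101.5 mph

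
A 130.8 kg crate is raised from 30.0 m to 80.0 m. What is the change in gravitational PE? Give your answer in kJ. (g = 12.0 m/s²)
ΔPE = mgΔh = (130.8)(12.0)(50.0) = 78480.0 J = 78.48 kJ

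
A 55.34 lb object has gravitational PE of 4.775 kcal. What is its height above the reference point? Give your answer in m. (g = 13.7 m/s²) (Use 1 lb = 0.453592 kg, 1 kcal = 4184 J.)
Convert to SI: m = 25.1018 kg, PE = 19978.6 J
h = PE/(mg) = 19978.6/(25.1018·13.7) = 58.1 m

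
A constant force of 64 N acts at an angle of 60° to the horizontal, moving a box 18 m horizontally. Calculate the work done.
W = F·d·cosθ = (64)(18)cos(60°) = 576.0 J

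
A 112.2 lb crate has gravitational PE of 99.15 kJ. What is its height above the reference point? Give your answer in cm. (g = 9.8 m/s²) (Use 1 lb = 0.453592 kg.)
Convert to SI: m = 50.893 kg, PE = 99150.0 J
h = PE/(mg) = 99150.0/(50.893·9.8) = 198.796 m = 19880 cm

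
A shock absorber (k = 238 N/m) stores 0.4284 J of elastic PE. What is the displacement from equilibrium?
x = √(2·PE/k) = √(2·0.4284/238) = 0.06 m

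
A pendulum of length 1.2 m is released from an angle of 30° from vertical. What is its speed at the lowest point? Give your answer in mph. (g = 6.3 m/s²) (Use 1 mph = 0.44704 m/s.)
h = L(1 − cosθ) = 1.2(1 − cos30°) = 0.16077 m
v = √(2gh) = √(2·6.3·0.16077) = 1.42327 m/s = 3.184 mph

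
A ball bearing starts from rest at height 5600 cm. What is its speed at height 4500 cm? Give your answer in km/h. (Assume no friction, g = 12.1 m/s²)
Convert to SI: h₁−h₂ = 11.0 m
mgh₁ = mgh₂ + ½mv² ⇒ v = √(2g(h₁−h₂)) = √(2·12.1·11.0) = 16.3156 m/s = 58.74 km/h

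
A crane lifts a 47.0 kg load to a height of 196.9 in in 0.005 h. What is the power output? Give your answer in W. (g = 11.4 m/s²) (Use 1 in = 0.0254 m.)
Convert to SI: m = 47.0 kg, h = 5.00126 m, t = 18.0 s
P = mgh/t = (47.0)(11.4)(5.00126)/18.0 = 148.9 W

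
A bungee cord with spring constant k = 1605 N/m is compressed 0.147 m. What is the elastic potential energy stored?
PE = ½kx² = ½(1605)(0.147)² = 17.34 J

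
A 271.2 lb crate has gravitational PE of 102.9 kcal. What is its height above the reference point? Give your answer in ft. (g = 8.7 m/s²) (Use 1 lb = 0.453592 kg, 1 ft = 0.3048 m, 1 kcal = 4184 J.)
Convert to SI: m = 123.014 kg, PE = 430534 J
h = PE/(mg) = 430534/(123.014·8.7) = 402.284 m = 1320 ft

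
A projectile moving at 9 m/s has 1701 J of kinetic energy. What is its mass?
m = 2·KE/v² = 2·1701/(9)² = 42.0 kg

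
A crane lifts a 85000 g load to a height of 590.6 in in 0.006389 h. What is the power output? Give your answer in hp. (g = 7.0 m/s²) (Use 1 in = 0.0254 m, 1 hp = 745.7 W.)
Convert to SI: m = 85.0 kg, h = 15.0012 m, t = 23.0004 s
P = mgh/t = (85.0)(7.0)(15.0012)/23.0004 = 388.069 W = 0.5204 hp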